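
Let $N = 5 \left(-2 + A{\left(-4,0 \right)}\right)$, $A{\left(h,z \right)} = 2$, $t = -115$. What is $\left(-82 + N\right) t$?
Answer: $9430$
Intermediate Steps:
$N = 0$ ($N = 5 \left(-2 + 2\right) = 5 \cdot 0 = 0$)
$\left(-82 + N\right) t = \left(-82 + 0\right) \left(-115\right) = \left(-82\right) \left(-115\right) = 9430$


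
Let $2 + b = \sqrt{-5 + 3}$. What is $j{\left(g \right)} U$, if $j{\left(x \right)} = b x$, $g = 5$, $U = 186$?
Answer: $-1860 + 930 i \sqrt{2} \approx -1860.0 + 1315.2 i$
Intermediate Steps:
$b = -2 + i \sqrt{2}$ ($b = -2 + \sqrt{-5 + 3} = -2 + \sqrt{-2} = -2 + i \sqrt{2} \approx -2.0 + 1.4142 i$)
$j{\left(x \right)} = x \left(-2 + i \sqrt{2}\right)$ ($j{\left(x \right)} = \left(-2 + i \sqrt{2}\right) x = x \left(-2 + i \sqrt{2}\right)$)
$j{\left(g \right)} U = 5 \left(-2 + i \sqrt{2}\right) 186 = \left(-10 + 5 i \sqrt{2}\right) 186 = -1860 + 930 i \sqrt{2}$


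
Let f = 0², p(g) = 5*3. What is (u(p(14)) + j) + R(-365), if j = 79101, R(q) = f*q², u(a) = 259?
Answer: 79360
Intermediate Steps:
p(g) = 15
f = 0
R(q) = 0 (R(q) = 0*q² = 0)
(u(p(14)) + j) + R(-365) = (259 + 79101) + 0 = 79360 + 0 = 79360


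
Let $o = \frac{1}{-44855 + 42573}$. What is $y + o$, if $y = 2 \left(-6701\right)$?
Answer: $- \frac{30583365}{2282} \approx -13402.0$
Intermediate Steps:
$y = -13402$
$o = - \frac{1}{2282}$ ($o = \frac{1}{-2282} = - \frac{1}{2282} \approx -0.00043821$)
$y + o = -13402 - \frac{1}{2282} = - \frac{30583365}{2282}$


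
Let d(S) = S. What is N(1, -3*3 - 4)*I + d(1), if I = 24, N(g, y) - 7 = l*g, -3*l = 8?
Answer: 105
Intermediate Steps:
l = -8/3 (l = -1/3*8 = -8/3 ≈ -2.6667)
N(g, y) = 7 - 8*g/3
N(1, -3*3 - 4)*I + d(1) = (7 - 8/3*1)*24 + 1 = (7 - 8/3)*24 + 1 = (13/3)*24 + 1 = 104 + 1 = 105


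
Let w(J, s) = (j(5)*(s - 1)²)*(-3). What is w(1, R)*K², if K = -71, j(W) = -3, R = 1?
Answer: 0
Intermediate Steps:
w(J, s) = 9*(-1 + s)² (w(J, s) = -3*(s - 1)²*(-3) = -3*(-1 + s)²*(-3) = 9*(-1 + s)²)
w(1, R)*K² = (9*(-1 + 1)²)*(-71)² = (9*0²)*5041 = (9*0)*5041 = 0*5041 = 0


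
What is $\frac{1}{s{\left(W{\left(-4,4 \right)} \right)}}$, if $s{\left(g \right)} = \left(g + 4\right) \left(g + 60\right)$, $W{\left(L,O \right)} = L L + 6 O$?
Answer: $\frac{1}{4400} \approx 0.00022727$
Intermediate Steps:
$W{\left(L,O \right)} = L^{2} + 6 O$
$s{\left(g \right)} = \left(4 + g\right) \left(60 + g\right)$
$\frac{1}{s{\left(W{\left(-4,4 \right)} \right)}} = \frac{1}{240 + \left(\left(-4\right)^{2} + 6 \cdot 4\right)^{2} + 64 \left(\left(-4\right)^{2} + 6 \cdot 4\right)} = \frac{1}{240 + \left(16 + 24\right)^{2} + 64 \left(16 + 24\right)} = \frac{1}{240 + 40^{2} + 64 \cdot 40} = \frac{1}{240 + 1600 + 2560} = \frac{1}{4400}$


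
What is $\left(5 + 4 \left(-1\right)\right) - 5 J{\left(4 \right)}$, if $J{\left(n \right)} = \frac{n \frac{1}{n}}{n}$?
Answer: $- \frac{1}{4} \approx -0.25$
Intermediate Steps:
$J{\left(n \right)} = \frac{1}{n}$ ($J{\left(n \right)} = 1 \frac{1}{n} = \frac{1}{n}$)
$\left(5 + 4 \left(-1\right)\right) - 5 J{\left(4 \right)} = \left(5 + 4 \left(-1\right)\right) - \frac{5}{4} = \left(5 - 4\right) - \frac{5}{4} = 1 - \frac{5}{4} = - \frac{1}{4}$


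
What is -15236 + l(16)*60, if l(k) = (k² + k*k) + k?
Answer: 16444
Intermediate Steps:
l(k) = k + 2*k² (l(k) = (k² + k²) + k = 2*k² + k = k + 2*k²)
-15236 + l(16)*60 = -15236 + (16*(1 + 2*16))*60 = -15236 + (16*(1 + 32))*60 = -15236 + (16*33)*60 = -15236 + 528*60 = -15236 + 31680 = 16444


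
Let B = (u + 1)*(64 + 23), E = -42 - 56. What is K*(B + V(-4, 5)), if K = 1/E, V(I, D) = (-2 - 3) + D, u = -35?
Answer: 1479/49 ≈ 30.184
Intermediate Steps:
E = -98
V(I, D) = -5 + D
B = -2958 (B = (-35 + 1)*(64 + 23) = -34*87 = -2958)
K = -1/98 (K = 1/(-98) = -1/98 ≈ -0.010204)
K*(B + V(-4, 5)) = -(-2958 + (-5 + 5))/98 = -(-2958 + 0)/98 = -1/98*(-2958) = 1479/49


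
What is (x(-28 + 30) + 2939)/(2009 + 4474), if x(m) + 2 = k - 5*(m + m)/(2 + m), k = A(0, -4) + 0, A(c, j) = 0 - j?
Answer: 2936/6483 ≈ 0.45288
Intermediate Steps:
A(c, j) = -j
k = 4 (k = -1*(-4) + 0 = 4 + 0 = 4)
x(m) = 2 - 10*m/(2 + m) (x(m) = -2 + (4 - 5*(m + m)/(2 + m)) = -2 + (4 - 5*2*m/(2 + m)) = -2 + (4 - 10*m/(2 + m)) = 2 - 10*m/(2 + m))
(x(-28 + 30) + 2939)/(2009 + 4474) = (4*(1 - 2*(-28 + 30))/(2 + (-28 + 30)) + 2939)/(2009 + 4474) = (4*(1 - 2*2)/(2 + 2) + 2939)/6483 = (4*(1 - 4)/4 + 2939)*(1/6483) = (4*(¼)*(-3) + 2939)*(1/6483) = (-3 + 2939)*(1/6483) = 2936*(1/6483) = 2936/6483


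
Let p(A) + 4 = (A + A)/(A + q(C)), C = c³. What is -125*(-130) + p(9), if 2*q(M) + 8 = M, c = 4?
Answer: 601120/37 ≈ 16246.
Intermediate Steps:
C = 64 (C = 4³ = 64)
q(M) = -4 + M/2
p(A) = -4 + 2*A/(28 + A) (p(A) = -4 + (A + A)/(A + (-4 + (½)*64)) = -4 + (2*A)/(A + (-4 + 32)) = -4 + (2*A)/(A + 28) = -4 + (2*A)/(28 + A) = -4 + 2*A/(28 + A))
-125*(-130) + p(9) = -125*(-130) + 2*(-56 - 1*9)/(28 + 9) = 16250 + 2*(-56 - 9)/37 = 16250 + 2*(1/37)*(-65) = 16250 - 130/37 = 601120/37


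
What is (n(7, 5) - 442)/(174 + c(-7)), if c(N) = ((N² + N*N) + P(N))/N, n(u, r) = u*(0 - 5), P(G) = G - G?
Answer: -477/160 ≈ -2.9813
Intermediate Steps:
P(G) = 0
n(u, r) = -5*u (n(u, r) = u*(-5) = -5*u)
c(N) = 2*N (c(N) = ((N² + N*N) + 0)/N = ((N² + N²) + 0)/N = (2*N² + 0)/N = (2*N²)/N = 2*N)
(n(7, 5) - 442)/(174 + c(-7)) = (-5*7 - 442)/(174 + 2*(-7)) = (-35 - 442)/(174 - 14) = -477/160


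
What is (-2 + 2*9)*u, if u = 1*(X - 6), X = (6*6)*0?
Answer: -96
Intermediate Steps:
X = 0 (X = 36*0 = 0)
u = -6 (u = 1*(0 - 6) = 1*(-6) = -6)
(-2 + 2*9)*u = (-2 + 2*9)*(-6) = (-2 + 18)*(-6) = 16*(-6) = -96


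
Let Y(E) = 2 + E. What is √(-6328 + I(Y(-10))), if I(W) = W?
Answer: 24*I*√11 ≈ 79.599*I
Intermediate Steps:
√(-6328 + I(Y(-10))) = √(-6328 + (2 - 10)) = √(-6328 - 8) = √(-6336) = 24*I*√11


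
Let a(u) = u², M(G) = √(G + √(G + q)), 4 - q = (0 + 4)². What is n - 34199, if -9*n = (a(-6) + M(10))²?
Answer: -34199 - (36 + √(10 + I*√2))²/9 ≈ -34370.0 - 1.9416*I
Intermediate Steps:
q = -12 (q = 4 - (0 + 4)² = 4 - 1*4² = 4 - 1*16 = 4 - 16 = -12)
M(G) = √(G + √(-12 + G)) (M(G) = √(G + √(G - 12)) = √(G + √(-12 + G)))
n = -(36 + √(10 + I*√2))²/9 (n = -((-6)² + √(10 + √(-12 + 10)))²/9 = -(36 + √(10 + √(-2)))²/9 = -(36 + √(10 + I*√2))²/9 ≈ -170.47 - 1.9416*I)
n - 34199 = -(36 + √(10 + I*√2))²/9 - 34199 = -34199 - (36 + √(10 + I*√2))²/9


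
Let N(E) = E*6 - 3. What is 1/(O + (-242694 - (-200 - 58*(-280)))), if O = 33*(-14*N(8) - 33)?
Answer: -1/280613 ≈ -3.5636e-6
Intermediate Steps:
N(E) = -3 + 6*E (N(E) = 6*E - 3 = -3 + 6*E)
O = -21879 (O = 33*(-14*(-3 + 6*8) - 33) = 33*(-14*(-3 + 48) - 33) = 33*(-14*45 - 33) = 33*(-630 - 33) = 33*(-663) = -21879)
1/(O + (-242694 - (-200 - 58*(-280)))) = 1/(-21879 + (-242694 - (-200 - 58*(-280)))) = 1/(-21879 + (-242694 - (-200 + 16240))) = 1/(-21879 + (-242694 - 1*16040)) = 1/(-21879 + (-242694 - 16040)) = 1/(-21879 - 258734) = 1/(-280613) = -1/280613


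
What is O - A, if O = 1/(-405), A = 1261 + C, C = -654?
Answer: -245836/405 ≈ -607.00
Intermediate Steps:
A = 607 (A = 1261 - 654 = 607)
O = -1/405 ≈ -0.0024691
O - A = -1/405 - 1*607 = -1/405 - 607 = -245836/405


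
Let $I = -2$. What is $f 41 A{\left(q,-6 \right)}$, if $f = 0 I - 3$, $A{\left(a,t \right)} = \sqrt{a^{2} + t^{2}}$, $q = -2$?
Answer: $- 246 \sqrt{10} \approx -777.92$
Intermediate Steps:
$f = -3$ ($f = 0 \left(-2\right) - 3 = 0 - 3 = -3$)
$f 41 A{\left(q,-6 \right)} = \left(-3\right) 41 \sqrt{\left(-2\right)^{2} + \left(-6\right)^{2}} = - 123 \sqrt{4 + 36} = - 123 \sqrt{40} = - 123 \cdot 2 \sqrt{10} = - 246 \sqrt{10}$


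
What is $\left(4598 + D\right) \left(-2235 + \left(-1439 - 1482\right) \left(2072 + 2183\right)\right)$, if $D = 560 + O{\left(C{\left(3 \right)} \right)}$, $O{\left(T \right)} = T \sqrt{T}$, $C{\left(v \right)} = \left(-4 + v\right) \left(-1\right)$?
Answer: $-64131993310$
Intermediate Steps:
$C{\left(v \right)} = 4 - v$
$O{\left(T \right)} = T^{\frac{3}{2}}$
$D = 561$ ($D = 560 + \left(4 - 3\right)^{\frac{3}{2}} = 560 + 1^{\frac{3}{2}} = 560 + 1 = 561$)
$\left(4598 + D\right) \left(-2235 + \left(-1439 - 1482\right) \left(2072 + 2183\right)\right) = \left(4598 + 561\right) \left(-2235 + \left(-1439 - 1482\right) \left(2072 + 2183\right)\right) = 5159 \left(-2235 - 12428855\right) = 5159 \left(-12431090\right) = -64131993310$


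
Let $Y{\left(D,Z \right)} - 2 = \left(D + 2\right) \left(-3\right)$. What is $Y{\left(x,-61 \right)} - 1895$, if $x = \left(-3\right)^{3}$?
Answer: $-1818$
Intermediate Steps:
$x = -27$
$Y{\left(D,Z \right)} = -4 - 3 D$ ($Y{\left(D,Z \right)} = 2 + \left(D + 2\right) \left(-3\right) = 2 + \left(2 + D\right) \left(-3\right) = 2 - \left(6 + 3 D\right) = -4 - 3 D$)
$Y{\left(x,-61 \right)} - 1895 = \left(-4 - -81\right) - 1895 = \left(-4 + 81\right) - 1895 = 77 - 1895 = -1818$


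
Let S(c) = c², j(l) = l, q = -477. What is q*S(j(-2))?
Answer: -1908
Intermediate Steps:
q*S(j(-2)) = -477*(-2)² = -477*4 = -1908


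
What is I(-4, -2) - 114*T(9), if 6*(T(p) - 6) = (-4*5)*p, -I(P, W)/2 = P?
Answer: 2744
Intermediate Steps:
I(P, W) = -2*P
T(p) = 6 - 10*p/3 (T(p) = 6 + ((-4*5)*p)/6 = 6 + (-20*p)/6 = 6 - 10*p/3)
I(-4, -2) - 114*T(9) = -2*(-4) - 114*(6 - 10/3*9) = 8 - 114*(6 - 30) = 8 - 114*(-24) = 8 + 2736 = 2744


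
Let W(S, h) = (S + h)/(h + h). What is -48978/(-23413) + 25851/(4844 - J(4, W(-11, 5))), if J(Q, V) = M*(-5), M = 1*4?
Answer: 843478455/113880832 ≈ 7.4067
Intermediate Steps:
W(S, h) = (S + h)/(2*h) (W(S, h) = (S + h)/((2*h)) = (S + h)*(1/(2*h)) = (S + h)/(2*h))
M = 4
J(Q, V) = -20 (J(Q, V) = 4*(-5) = -20)
-48978/(-23413) + 25851/(4844 - J(4, W(-11, 5))) = -48978/(-23413) + 25851/(4844 - 1*(-20)) = -48978*(-1/23413) + 25851/(4844 + 20) = 48978/23413 + 25851/4864 = 843478455/113880832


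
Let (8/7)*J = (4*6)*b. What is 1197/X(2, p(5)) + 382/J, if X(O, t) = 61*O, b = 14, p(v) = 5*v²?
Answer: 199261/17934 ≈ 11.111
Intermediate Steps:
J = 294 (J = 7*((4*6)*14)/8 = 7*(24*14)/8 = (7/8)*336 = 294)
1197/X(2, p(5)) + 382/J = 1197/((61*2)) + 382/294 = 1197/122 + 382*(1/294) = 1197*(1/122) + 191/147 = 1197/122 + 191/147 = 199261/17934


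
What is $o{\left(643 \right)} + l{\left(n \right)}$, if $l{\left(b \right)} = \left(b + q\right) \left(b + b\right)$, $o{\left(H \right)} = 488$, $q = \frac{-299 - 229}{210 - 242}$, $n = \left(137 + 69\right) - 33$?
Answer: $66055$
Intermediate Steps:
$n = 173$ ($n = 206 - 33 = 173$)
$q = \frac{33}{2}$ ($q = - \frac{528}{-32} = \left(-528\right) \left(- \frac{1}{32}\right) = \frac{33}{2} \approx 16.5$)
$l{\left(b \right)} = 2 b \left(\frac{33}{2} + b\right)$ ($l{\left(b \right)} = \left(b + \frac{33}{2}\right) \left(b + b\right) = \left(\frac{33}{2} + b\right) 2 b = 2 b \left(\frac{33}{2} + b\right)$)
$o{\left(643 \right)} + l{\left(n \right)} = 488 + 173 \left(33 + 2 \cdot 173\right) = 488 + 173 \left(33 + 346\right) = 488 + 173 \cdot 379 = 488 + 65567 = 66055$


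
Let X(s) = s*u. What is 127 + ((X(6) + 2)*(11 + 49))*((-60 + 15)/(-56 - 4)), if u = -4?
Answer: -863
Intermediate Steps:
X(s) = -4*s (X(s) = s*(-4) = -4*s)
127 + ((X(6) + 2)*(11 + 49))*((-60 + 15)/(-56 - 4)) = 127 + ((-4*6 + 2)*(11 + 49))*((-60 + 15)/(-56 - 4)) = 127 + ((-24 + 2)*60)*(-45/(-60)) = 127 + (-22*60)*(-45*(-1/60)) = 127 - 1320*¾ = 127 - 990 = -863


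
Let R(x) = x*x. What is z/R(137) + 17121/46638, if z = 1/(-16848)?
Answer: 300778027273/819326310192 ≈ 0.36710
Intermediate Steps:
R(x) = x²
z = -1/16848 ≈ -5.9354e-5
z/R(137) + 17121/46638 = -1/(16848*(137²)) + 17121/46638 = -1/16848/18769 + 17121*(1/46638) = -1/16848*1/18769 + 5707/15546 = -1/316220112 + 5707/15546 = 300778027273/819326310192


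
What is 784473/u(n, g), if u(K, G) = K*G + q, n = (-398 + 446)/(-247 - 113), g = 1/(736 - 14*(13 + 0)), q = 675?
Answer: 3259485315/2804624 ≈ 1162.2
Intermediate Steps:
g = 1/554 (g = 1/(736 - 14*13) = 1/(736 - 182) = 1/554 ≈ 0.0018051)
n = -2/15 (n = 48/(-360) = 48*(-1/360) = -2/15 ≈ -0.13333)
u(K, G) = 675 + G*K (u(K, G) = K*G + 675 = G*K + 675 = 675 + G*K)
784473/u(n, g) = 784473/(675 + (1/554)*(-2/15)) = 784473/(675 - 1/4155) = 784473/(2804624/4155) = 784473*(4155/2804624) = 3259485315/2804624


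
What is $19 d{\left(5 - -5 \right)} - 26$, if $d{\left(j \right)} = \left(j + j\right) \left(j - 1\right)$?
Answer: $3394$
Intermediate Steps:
$d{\left(j \right)} = 2 j \left(-1 + j\right)$
$19 d{\left(5 - -5 \right)} - 26 = 19 \cdot 2 \left(5 - -5\right) \left(-1 + \left(5 - -5\right)\right) - 26 = 19 \cdot 2 \left(5 + 5\right) \left(-1 + \left(5 + 5\right)\right) - 26 = 19 \cdot 2 \cdot 10 \left(-1 + 10\right) - 26 = 19 \cdot 2 \cdot 10 \cdot 9 - 26 = 19 \cdot 180 - 26 = 3420 - 26 = 3394$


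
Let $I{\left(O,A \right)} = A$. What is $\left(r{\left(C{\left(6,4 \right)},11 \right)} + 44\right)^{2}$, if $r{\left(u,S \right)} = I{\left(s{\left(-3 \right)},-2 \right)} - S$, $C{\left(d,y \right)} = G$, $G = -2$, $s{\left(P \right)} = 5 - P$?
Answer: $961$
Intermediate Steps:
$C{\left(d,y \right)} = -2$
$r{\left(u,S \right)} = -2 - S$
$\left(r{\left(C{\left(6,4 \right)},11 \right)} + 44\right)^{2} = \left(\left(-2 - 11\right) + 44\right)^{2} = \left(-13 + 44\right)^{2} = 31^{2} = 961$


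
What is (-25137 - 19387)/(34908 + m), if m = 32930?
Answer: -22262/33919 ≈ -0.65633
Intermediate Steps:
(-25137 - 19387)/(34908 + m) = (-25137 - 19387)/(34908 + 32930) = -44524/67838 = -44524*1/67838 = -22262/33919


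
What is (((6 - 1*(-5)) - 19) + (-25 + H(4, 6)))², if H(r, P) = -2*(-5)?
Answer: 529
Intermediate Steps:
H(r, P) = 10
(((6 - 1*(-5)) - 19) + (-25 + H(4, 6)))² = (((6 - 1*(-5)) - 19) + (-25 + 10))² = (((6 + 5) - 19) - 15)² = ((11 - 19) - 15)² = (-8 - 15)² = (-23)² = 529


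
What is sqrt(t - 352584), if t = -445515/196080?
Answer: I*sqrt(3765559330933)/3268 ≈ 593.79*I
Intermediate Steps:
t = -29701/13072 (t = -445515*1/196080 = -29701/13072 ≈ -2.2721)
sqrt(t - 352584) = sqrt(-29701/13072 - 352584) = sqrt(-4609007749/13072) = I*sqrt(3765559330933)/3268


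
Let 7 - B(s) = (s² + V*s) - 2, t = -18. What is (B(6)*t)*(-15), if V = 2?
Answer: -10530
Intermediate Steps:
B(s) = 9 - s² - 2*s (B(s) = 7 - ((s² + 2*s) - 2) = 7 - (-2 + s² + 2*s) = 7 + (2 - s² - 2*s) = 9 - s² - 2*s)
(B(6)*t)*(-15) = ((9 - 1*6² - 2*6)*(-18))*(-15) = ((9 - 1*36 - 12)*(-18))*(-15) = ((9 - 36 - 12)*(-18))*(-15) = -39*(-18)*(-15) = 702*(-15) = -10530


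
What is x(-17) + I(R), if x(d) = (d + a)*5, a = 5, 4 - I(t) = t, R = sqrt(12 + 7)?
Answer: -56 - sqrt(19) ≈ -60.359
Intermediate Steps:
R = sqrt(19) ≈ 4.3589
I(t) = 4 - t
x(d) = 25 + 5*d (x(d) = (d + 5)*5 = (5 + d)*5 = 25 + 5*d)
x(-17) + I(R) = (25 + 5*(-17)) + (4 - sqrt(19)) = (25 - 85) + (4 - sqrt(19)) = -60 + (4 - sqrt(19)) = -56 - sqrt(19)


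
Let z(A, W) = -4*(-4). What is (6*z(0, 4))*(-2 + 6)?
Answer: 384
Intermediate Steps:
z(A, W) = 16
(6*z(0, 4))*(-2 + 6) = (6*16)*(-2 + 6) = 96*4 = 384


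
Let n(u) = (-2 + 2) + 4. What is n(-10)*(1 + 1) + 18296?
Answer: 18304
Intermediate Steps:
n(u) = 4 (n(u) = 0 + 4 = 4)
n(-10)*(1 + 1) + 18296 = 4*(1 + 1) + 18296 = 4*2 + 18296 = 8 + 18296 = 18304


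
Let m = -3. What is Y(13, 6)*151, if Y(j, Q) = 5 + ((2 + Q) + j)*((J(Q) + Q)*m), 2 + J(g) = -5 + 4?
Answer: -27784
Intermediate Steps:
J(g) = -3 (J(g) = -2 + (-5 + 4) = -2 - 1 = -3)
Y(j, Q) = 5 + (9 - 3*Q)*(2 + Q + j) (Y(j, Q) = 5 + ((2 + Q) + j)*((-3 + Q)*(-3)) = 5 + (2 + Q + j)*(9 - 3*Q) = 5 + (9 - 3*Q)*(2 + Q + j))
Y(13, 6)*151 = (23 - 3*6² + 3*6 + 9*13 - 3*6*13)*151 = (23 - 3*36 + 18 + 117 - 234)*151 = (23 - 108 + 18 + 117 - 234)*151 = -184*151 = -27784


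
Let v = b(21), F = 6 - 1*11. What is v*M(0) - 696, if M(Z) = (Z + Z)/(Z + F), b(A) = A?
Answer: -696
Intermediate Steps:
F = -5 (F = 6 - 11 = -5)
M(Z) = 2*Z/(-5 + Z) (M(Z) = (Z + Z)/(Z - 5) = (2*Z)/(-5 + Z) = 2*Z/(-5 + Z))
v = 21
v*M(0) - 696 = 21*(2*0/(-5 + 0)) - 696 = 21*(2*0/(-5)) - 696 = 21*(2*0*(-⅕)) - 696 = 21*0 - 696 = 0 - 696 = -696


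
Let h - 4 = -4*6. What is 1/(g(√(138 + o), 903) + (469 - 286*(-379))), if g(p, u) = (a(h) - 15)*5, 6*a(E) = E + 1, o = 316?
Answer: 6/652633 ≈ 9.1935e-6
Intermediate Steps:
h = -20 (h = 4 - 4*6 = 4 - 24 = -20)
a(E) = ⅙ + E/6 (a(E) = (E + 1)/6 = (1 + E)/6 = ⅙ + E/6)
g(p, u) = -545/6 (g(p, u) = ((⅙ + (⅙)*(-20)) - 15)*5 = ((⅙ - 10/3) - 15)*5 = (-19/6 - 15)*5 = -109/6*5 = -545/6)
1/(g(√(138 + o), 903) + (469 - 286*(-379))) = 1/(-545/6 + (469 - 286*(-379))) = 1/(-545/6 + (469 + 108394)) = 1/(-545/6 + 108863) = 1/(652633/6) = 6/652633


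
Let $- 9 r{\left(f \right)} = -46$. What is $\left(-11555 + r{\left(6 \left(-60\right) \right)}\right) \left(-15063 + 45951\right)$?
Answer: $-356752968$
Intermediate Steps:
$r{\left(f \right)} = \frac{46}{9}$ ($r{\left(f \right)} = \left(- \frac{1}{9}\right) \left(-46\right) = \frac{46}{9}$)
$\left(-11555 + r{\left(6 \left(-60\right) \right)}\right) \left(-15063 + 45951\right) = \left(-11555 + \frac{46}{9}\right) \left(-15063 + 45951\right) = \left(- \frac{103949}{9}\right) 30888 = -356752968$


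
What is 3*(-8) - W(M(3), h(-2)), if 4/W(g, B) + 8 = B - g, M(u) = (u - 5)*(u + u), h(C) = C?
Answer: -26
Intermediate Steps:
M(u) = 2*u*(-5 + u) (M(u) = (-5 + u)*(2*u) = 2*u*(-5 + u))
W(g, B) = 4/(-8 + B - g) (W(g, B) = 4/(-8 + (B - g)) = 4/(-8 + B - g))
3*(-8) - W(M(3), h(-2)) = 3*(-8) - (-4)/(8 + 2*3*(-5 + 3) - 1*(-2)) = -24 - (-4)/(8 + 2*3*(-2) + 2) = -24 - (-4)/(8 - 12 + 2) = -24 - (-4)/(-2) = -24 - (-4)*(-1)/2 = -24 - 1*2 = -24 - 2 = -26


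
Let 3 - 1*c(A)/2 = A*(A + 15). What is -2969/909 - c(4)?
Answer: 129745/909 ≈ 142.73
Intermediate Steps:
c(A) = 6 - 2*A*(15 + A) (c(A) = 6 - 2*A*(A + 15) = 6 - 2*A*(15 + A))
-2969/909 - c(4) = -2969/909 - (6 - 30*4 - 2*4²) = -2969*1/909 - (6 - 120 - 2*16) = -2969/909 - (6 - 120 - 32) = -2969/909 - 1*(-146) = -2969/909 + 146 = 129745/909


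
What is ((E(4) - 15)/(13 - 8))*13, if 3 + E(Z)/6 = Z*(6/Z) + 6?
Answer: 507/5 ≈ 101.40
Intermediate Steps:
E(Z) = 54 (E(Z) = -18 + 6*(Z*(6/Z) + 6) = -18 + 6*(6 + 6) = -18 + 6*12 = -18 + 72 = 54)
((E(4) - 15)/(13 - 8))*13 = ((54 - 15)/(13 - 8))*13 = (39/5)*13 = 507/5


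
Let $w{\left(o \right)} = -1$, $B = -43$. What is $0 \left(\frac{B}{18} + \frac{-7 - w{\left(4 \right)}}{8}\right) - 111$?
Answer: $-111$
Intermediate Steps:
$0 \left(\frac{B}{18} + \frac{-7 - w{\left(4 \right)}}{8}\right) - 111 = 0 \left(- \frac{43}{18} + \frac{-7 - -1}{8}\right) - 111 = 0 \left(\left(-43\right) \frac{1}{18} + \left(-7 + 1\right) \frac{1}{8}\right) - 111 = 0 \left(- \frac{43}{18} - \frac{3}{4}\right) - 111 = 0 \left(- \frac{113}{36}\right) - 111 = 0 - 111 = -111$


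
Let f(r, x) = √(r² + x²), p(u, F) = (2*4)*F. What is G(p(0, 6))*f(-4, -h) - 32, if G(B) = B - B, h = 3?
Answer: -32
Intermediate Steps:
p(u, F) = 8*F
G(B) = 0
G(p(0, 6))*f(-4, -h) - 32 = 0*√((-4)² + (-1*3)²) - 32 = 0*√(16 + (-3)²) - 32 = 0*√(16 + 9) - 32 = 0*√25 - 32 = 0*5 - 32 = 0 - 32 = -32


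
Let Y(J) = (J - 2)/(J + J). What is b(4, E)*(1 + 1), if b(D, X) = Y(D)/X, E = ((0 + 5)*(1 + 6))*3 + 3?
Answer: 1/216 ≈ 0.0046296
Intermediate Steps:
Y(J) = (-2 + J)/(2*J) (Y(J) = (-2 + J)/((2*J)) = (-2 + J)*(1/(2*J)) = (-2 + J)/(2*J))
E = 108 (E = (5*7)*3 + 3 = 35*3 + 3 = 105 + 3 = 108)
b(D, X) = (-2 + D)/(2*D*X) (b(D, X) = ((-2 + D)/(2*D))/X = (-2 + D)/(2*D*X))
b(4, E)*(1 + 1) = ((1/2)*(-2 + 4)/(4*108))*(1 + 1) = ((1/2)*(1/4)*(1/108)*2)*2 = (1/432)*2 = 1/216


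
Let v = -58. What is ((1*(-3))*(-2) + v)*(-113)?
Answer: 5876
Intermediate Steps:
((1*(-3))*(-2) + v)*(-113) = ((1*(-3))*(-2) - 58)*(-113) = (-3*(-2) - 58)*(-113) = (6 - 58)*(-113) = -52*(-113) = 5876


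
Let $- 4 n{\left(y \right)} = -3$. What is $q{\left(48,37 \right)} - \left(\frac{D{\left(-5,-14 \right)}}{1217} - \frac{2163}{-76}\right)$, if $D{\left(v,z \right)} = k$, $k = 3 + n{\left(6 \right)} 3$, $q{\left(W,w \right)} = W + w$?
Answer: $\frac{2614525}{46246} \approx 56.535$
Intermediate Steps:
$n{\left(y \right)} = \frac{3}{4}$ ($n{\left(y \right)} = \left(- \frac{1}{4}\right) \left(-3\right) = \frac{3}{4}$)
$k = \frac{21}{4}$ ($k = 3 + \frac{3}{4} \cdot 3 = 3 + \frac{9}{4} = \frac{21}{4} \approx 5.25$)
$D{\left(v,z \right)} = \frac{21}{4}$
$q{\left(48,37 \right)} - \left(\frac{D{\left(-5,-14 \right)}}{1217} - \frac{2163}{-76}\right) = \left(48 + 37\right) - \left(\frac{21}{4 \cdot 1217} - \frac{2163}{-76}\right) = 85 - \left(\frac{21}{4} \cdot \frac{1}{1217} - - \frac{2163}{76}\right) = 85 - \left(\frac{21}{4868} + \frac{2163}{76}\right) = 85 - \frac{1316385}{46246} = \frac{2614525}{46246}$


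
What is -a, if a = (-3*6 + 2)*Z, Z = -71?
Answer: -1136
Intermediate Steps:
a = 1136 (a = (-3*6 + 2)*(-71) = (-18 + 2)*(-71) = -16*(-71) = 1136)
-a = -1*1136 = -1136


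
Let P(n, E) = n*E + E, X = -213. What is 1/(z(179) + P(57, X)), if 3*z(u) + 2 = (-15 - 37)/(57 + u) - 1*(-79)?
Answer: -59/727376 ≈ -8.1114e-5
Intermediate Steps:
P(n, E) = E + E*n (P(n, E) = E*n + E = E + E*n)
z(u) = 77/3 - 52/(3*(57 + u)) (z(u) = -2/3 + ((-15 - 37)/(57 + u) - 1*(-79))/3 = -2/3 + (-52/(57 + u) + 79)/3 = -2/3 + (79 - 52/(57 + u))/3 = -2/3 + (79/3 - 52/(3*(57 + u))) = 77/3 - 52/(3*(57 + u)))
1/(z(179) + P(57, X)) = 1/((4337 + 77*179)/(3*(57 + 179)) - 213*(1 + 57)) = 1/((1/3)*(4337 + 13783)/236 - 213*58) = 1/((1/3)*(1/236)*18120 - 12354) = 1/(1510/59 - 12354) = 1/(-727376/59) = -59/727376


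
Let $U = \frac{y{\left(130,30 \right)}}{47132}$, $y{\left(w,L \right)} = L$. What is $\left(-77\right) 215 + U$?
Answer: $- \frac{390135115}{23566} \approx -16555.0$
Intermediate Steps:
$U = \frac{15}{23566}$ ($U = \frac{30}{47132} = 30 \cdot \frac{1}{47132} = \frac{15}{23566} \approx 0.00063651$)
$\left(-77\right) 215 + U = \left(-77\right) 215 + \frac{15}{23566} = -16555 + \frac{15}{23566} = - \frac{390135115}{23566}$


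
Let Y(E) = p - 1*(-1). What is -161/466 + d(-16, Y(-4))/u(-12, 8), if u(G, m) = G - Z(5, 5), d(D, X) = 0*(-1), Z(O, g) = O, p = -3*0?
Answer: -161/466 ≈ -0.34549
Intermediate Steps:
p = 0
Y(E) = 1 (Y(E) = 0 - 1*(-1) = 0 + 1 = 1)
d(D, X) = 0
u(G, m) = -5 + G (u(G, m) = G - 1*5 = G - 5 = -5 + G)
-161/466 + d(-16, Y(-4))/u(-12, 8) = -161/466 + 0/(-5 - 12) = -161*1/466 + 0/(-17) = -161/466 + 0*(-1/17) = -161/466 + 0 = -161/466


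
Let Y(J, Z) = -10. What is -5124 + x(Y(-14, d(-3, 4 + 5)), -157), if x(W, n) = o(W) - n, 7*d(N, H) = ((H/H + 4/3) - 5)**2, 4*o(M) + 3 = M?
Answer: -19881/4 ≈ -4970.3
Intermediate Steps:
o(M) = -3/4 + M/4
d(N, H) = 64/63 (d(N, H) = ((H/H + 4/3) - 5)**2/7 = ((1 + 4*(1/3)) - 5)**2/7 = ((1 + 4/3) - 5)**2/7 = (7/3 - 5)**2/7 = (-8/3)**2/7 = (1/7)*(64/9) = 64/63)
x(W, n) = -3/4 - n + W/4 (x(W, n) = (-3/4 + W/4) - n = -3/4 - n + W/4)
-5124 + x(Y(-14, d(-3, 4 + 5)), -157) = -5124 + (-3/4 - 1*(-157) + (1/4)*(-10)) = -5124 + (-3/4 + 157 - 5/2) = -5124 + 615/4 = -19881/4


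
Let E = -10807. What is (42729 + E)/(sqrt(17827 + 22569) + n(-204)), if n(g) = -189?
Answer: 548478/425 + 5804*sqrt(10099)/425 ≈ 2662.9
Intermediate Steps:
(42729 + E)/(sqrt(17827 + 22569) + n(-204)) = (42729 - 10807)/(sqrt(17827 + 22569) - 189) = 31922/(sqrt(40396) - 189) = 31922/(2*sqrt(10099) - 189) = 31922/(-189 + 2*sqrt(10099))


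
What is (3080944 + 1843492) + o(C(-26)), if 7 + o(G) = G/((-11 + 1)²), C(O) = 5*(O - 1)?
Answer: 98488553/20 ≈ 4.9244e+6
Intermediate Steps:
C(O) = -5 + 5*O (C(O) = 5*(-1 + O) = -5 + 5*O)
o(G) = -7 + G/100 (o(G) = -7 + G/((-11 + 1)²) = -7 + G/((-10)²) = -7 + G/100)
(3080944 + 1843492) + o(C(-26)) = (3080944 + 1843492) + (-7 + (-5 + 5*(-26))/100) = 4924436 + (-7 + (-5 - 130)/100) = 4924436 + (-7 + (1/100)*(-135)) = 4924436 + (-7 - 27/20) = 4924436 - 167/20 = 98488553/20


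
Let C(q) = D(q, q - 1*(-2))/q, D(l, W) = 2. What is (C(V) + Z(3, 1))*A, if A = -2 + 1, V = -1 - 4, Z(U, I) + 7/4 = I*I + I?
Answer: 3/20 ≈ 0.15000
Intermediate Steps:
Z(U, I) = -7/4 + I + I² (Z(U, I) = -7/4 + (I*I + I) = -7/4 + (I² + I) = -7/4 + (I + I²) = -7/4 + I + I²)
V = -5
C(q) = 2/q
A = -1
(C(V) + Z(3, 1))*A = (2/(-5) + (-7/4 + 1 + 1²))*(-1) = (2*(-⅕) + (-7/4 + 1 + 1))*(-1) = (-⅖ + ¼)*(-1) = -3/20*(-1) = 3/20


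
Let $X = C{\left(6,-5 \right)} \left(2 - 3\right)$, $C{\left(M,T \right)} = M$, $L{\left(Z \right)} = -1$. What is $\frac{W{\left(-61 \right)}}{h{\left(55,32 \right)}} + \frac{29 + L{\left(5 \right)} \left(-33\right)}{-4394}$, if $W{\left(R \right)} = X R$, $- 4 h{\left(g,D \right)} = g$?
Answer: $- \frac{3218113}{120835} \approx -26.632$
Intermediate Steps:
$h{\left(g,D \right)} = - \frac{g}{4}$
$X = -6$ ($X = 6 \left(2 - 3\right) = 6 \left(-1\right) = -6$)
$W{\left(R \right)} = - 6 R$
$\frac{W{\left(-61 \right)}}{h{\left(55,32 \right)}} + \frac{29 + L{\left(5 \right)} \left(-33\right)}{-4394} = \frac{\left(-6\right) \left(-61\right)}{\left(- \frac{1}{4}\right) 55} + \frac{29 - -33}{-4394} = \frac{366}{- \frac{55}{4}} + \left(29 + 33\right) \left(- \frac{1}{4394}\right) = 366 \left(- \frac{4}{55}\right) + 62 \left(- \frac{1}{4394}\right) = - \frac{1464}{55} - \frac{31}{2197} = - \frac{3218113}{120835}$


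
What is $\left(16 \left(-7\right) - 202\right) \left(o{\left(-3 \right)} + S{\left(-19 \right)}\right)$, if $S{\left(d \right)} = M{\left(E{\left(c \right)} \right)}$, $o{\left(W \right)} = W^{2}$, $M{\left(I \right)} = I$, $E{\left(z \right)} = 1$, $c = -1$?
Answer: $-3140$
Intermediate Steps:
$S{\left(d \right)} = 1$
$\left(16 \left(-7\right) - 202\right) \left(o{\left(-3 \right)} + S{\left(-19 \right)}\right) = \left(16 \left(-7\right) - 202\right) \left(\left(-3\right)^{2} + 1\right) = \left(-112 - 202\right) \left(9 + 1\right) = \left(-314\right) 10 = -3140$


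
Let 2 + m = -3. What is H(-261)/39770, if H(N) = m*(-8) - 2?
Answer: 19/19885 ≈ 0.00095549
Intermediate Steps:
m = -5 (m = -2 - 3 = -5)
H(N) = 38 (H(N) = -5*(-8) - 2 = 40 - 2 = 38)
H(-261)/39770 = 38/39770 = 38*(1/39770) = 19/19885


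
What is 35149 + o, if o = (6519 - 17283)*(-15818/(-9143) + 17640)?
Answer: -1735893942925/9143 ≈ -1.8986e+8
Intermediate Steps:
o = -1736215310232/9143 (o = -10764*(-15818*(-1/9143) + 17640) = -10764*(15818/9143 + 17640) = -10764*161298338/9143 = -1736215310232/9143 ≈ -1.8990e+8)
35149 + o = 35149 - 1736215310232/9143 = -1735893942925/9143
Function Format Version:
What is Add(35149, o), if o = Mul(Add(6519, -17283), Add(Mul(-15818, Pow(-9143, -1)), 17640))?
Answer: Rational(-1735893942925, 9143) ≈ -1.8986e+8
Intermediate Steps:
o = Rational(-1736215310232, 9143) (o = Mul(-10764, Add(Mul(-15818, Rational(-1, 9143)), 17640)) = Mul(-10764, Add(Rational(15818, 9143), 17640)) = Mul(-10764, Rational(161298338, 9143)) = Rational(-1736215310232, 9143) ≈ -1.8990e+8)
Add(35149, o) = Add(35149, Rational(-1736215310232, 9143)) = Rational(-1735893942925, 9143)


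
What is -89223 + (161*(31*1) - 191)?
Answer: -84423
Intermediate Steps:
-89223 + (161*(31*1) - 191) = -89223 + (161*31 - 191) = -89223 + (4991 - 191) = -89223 + 4800 = -84423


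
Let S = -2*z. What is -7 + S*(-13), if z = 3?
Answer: 71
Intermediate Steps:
S = -6 (S = -2*3 = -6)
-7 + S*(-13) = -7 - 6*(-13) = -7 + 78 = 71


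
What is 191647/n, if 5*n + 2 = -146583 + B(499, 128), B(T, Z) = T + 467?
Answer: -958235/145619 ≈ -6.5804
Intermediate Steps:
B(T, Z) = 467 + T
n = -145619/5 (n = -2/5 + (-146583 + (467 + 499))/5 = -2/5 + (-146583 + 966)/5 = -2/5 + (1/5)*(-145617) = -2/5 - 145617/5 = -145619/5 ≈ -29124.)
191647/n = 191647/(-145619/5) = 191647*(-5/145619) = -958235/145619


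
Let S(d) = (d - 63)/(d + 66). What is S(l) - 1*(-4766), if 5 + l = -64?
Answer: 4810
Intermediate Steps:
l = -69 (l = -5 - 64 = -69)
S(d) = (-63 + d)/(66 + d)
S(l) - 1*(-4766) = (-63 - 69)/(66 - 69) - 1*(-4766) = -132/(-3) + 4766 = -⅓*(-132) + 4766 = 44 + 4766 = 4810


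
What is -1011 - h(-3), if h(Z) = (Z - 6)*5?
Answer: -966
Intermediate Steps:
h(Z) = -30 + 5*Z (h(Z) = (-6 + Z)*5 = -30 + 5*Z)
-1011 - h(-3) = -1011 - (-30 + 5*(-3)) = -1011 - (-30 - 15) = -1011 - 1*(-45) = -1011 + 45 = -966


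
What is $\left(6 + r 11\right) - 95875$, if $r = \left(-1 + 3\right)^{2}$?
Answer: $-95825$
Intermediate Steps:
$r = 4$ ($r = 2^{2} = 4$)
$\left(6 + r 11\right) - 95875 = \left(6 + 4 \cdot 11\right) - 95875 = \left(6 + 44\right) - 95875 = 50 - 95875 = -95825$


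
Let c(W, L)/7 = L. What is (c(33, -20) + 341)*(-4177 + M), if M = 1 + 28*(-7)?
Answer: -878772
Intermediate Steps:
c(W, L) = 7*L
M = -195 (M = 1 - 196 = -195)
(c(33, -20) + 341)*(-4177 + M) = (7*(-20) + 341)*(-4177 - 195) = (-140 + 341)*(-4372) = 201*(-4372) = -878772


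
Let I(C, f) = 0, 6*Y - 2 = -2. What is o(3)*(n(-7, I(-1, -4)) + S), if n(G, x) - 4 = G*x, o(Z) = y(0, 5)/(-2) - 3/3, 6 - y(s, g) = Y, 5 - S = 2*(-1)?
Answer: -44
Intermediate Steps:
Y = 0 (Y = 1/3 + (1/6)*(-2) = 1/3 - 1/3 = 0)
S = 7 (S = 5 - 2*(-1) = 5 - 1*(-2) = 5 + 2 = 7)
y(s, g) = 6 (y(s, g) = 6 - 1*0 = 6 + 0 = 6)
o(Z) = -4 (o(Z) = 6/(-2) - 3/3 = 6*(-1/2) - 3*1/3 = -3 - 1 = -4)
n(G, x) = 4 + G*x
o(3)*(n(-7, I(-1, -4)) + S) = -4*((4 - 7*0) + 7) = -4*((4 + 0) + 7) = -4*(4 + 7) = -4*11 = -44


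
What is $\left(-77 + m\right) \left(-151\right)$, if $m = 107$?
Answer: $-4530$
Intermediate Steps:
$\left(-77 + m\right) \left(-151\right) = \left(-77 + 107\right) \left(-151\right) = 30 \left(-151\right) = -4530$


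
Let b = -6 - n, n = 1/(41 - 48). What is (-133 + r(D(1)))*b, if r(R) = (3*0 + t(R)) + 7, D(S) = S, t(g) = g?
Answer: 5125/7 ≈ 732.14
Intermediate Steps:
n = -1/7 (n = 1/(-7) = -1/7 ≈ -0.14286)
r(R) = 7 + R (r(R) = (3*0 + R) + 7 = (0 + R) + 7 = R + 7 = 7 + R)
b = -41/7 (b = -6 - 1*(-1/7) = -6 + 1/7 = -41/7 ≈ -5.8571)
(-133 + r(D(1)))*b = (-133 + (7 + 1))*(-41/7) = (-133 + 8)*(-41/7) = -125*(-41/7) = 5125/7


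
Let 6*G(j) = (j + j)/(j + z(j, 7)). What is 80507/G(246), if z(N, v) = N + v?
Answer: 40172993/82 ≈ 4.8991e+5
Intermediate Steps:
G(j) = j/(3*(7 + 2*j)) (G(j) = ((j + j)/(j + (j + 7)))/6 = ((2*j)/(j + (7 + j)))/6 = ((2*j)/(7 + 2*j))/6 = (2*j/(7 + 2*j))/6 = j/(3*(7 + 2*j)))
80507/G(246) = 80507/(((1/3)*246/(7 + 2*246))) = 80507/(((1/3)*246/(7 + 492))) = 80507/(((1/3)*246/499)) = 80507/(((1/3)*246*(1/499))) = 80507/(82/499) = 80507*(499/82) = 40172993/82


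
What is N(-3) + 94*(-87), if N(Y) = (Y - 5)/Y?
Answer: -24526/3 ≈ -8175.3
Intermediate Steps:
N(Y) = (-5 + Y)/Y
N(-3) + 94*(-87) = (-5 - 3)/(-3) + 94*(-87) = -⅓*(-8) - 8178 = 8/3 - 8178 = -24526/3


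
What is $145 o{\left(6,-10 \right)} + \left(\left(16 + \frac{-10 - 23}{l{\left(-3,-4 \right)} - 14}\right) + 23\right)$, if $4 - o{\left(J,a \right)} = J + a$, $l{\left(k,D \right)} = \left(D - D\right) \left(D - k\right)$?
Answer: $\frac{16819}{14} \approx 1201.4$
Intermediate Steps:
$l{\left(k,D \right)} = 0$ ($l{\left(k,D \right)} = 0 \left(D - k\right) = 0$)
$o{\left(J,a \right)} = 4 - J - a$ ($o{\left(J,a \right)} = 4 - \left(J + a\right) = 4 - J - a$)
$145 o{\left(6,-10 \right)} + \left(\left(16 + \frac{-10 - 23}{l{\left(-3,-4 \right)} - 14}\right) + 23\right) = 145 \left(4 - 6 - -10\right) + \left(\left(16 + \frac{-10 - 23}{0 - 14}\right) + 23\right) = 145 \left(4 - 6 + 10\right) + \left(\left(16 - \frac{33}{-14}\right) + 23\right) = 145 \cdot 8 + \left(\left(16 - - \frac{33}{14}\right) + 23\right) = 1160 + \left(\left(16 + \frac{33}{14}\right) + 23\right) = 1160 + \left(\frac{257}{14} + 23\right) = 1160 + \frac{579}{14} = \frac{16819}{14}$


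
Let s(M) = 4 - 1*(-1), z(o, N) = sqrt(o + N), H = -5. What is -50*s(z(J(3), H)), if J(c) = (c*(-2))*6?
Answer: -250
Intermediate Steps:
J(c) = -12*c (J(c) = -2*c*6 = -12*c)
z(o, N) = sqrt(N + o)
s(M) = 5 (s(M) = 4 + 1 = 5)
-50*s(z(J(3), H)) = -50*5 = -250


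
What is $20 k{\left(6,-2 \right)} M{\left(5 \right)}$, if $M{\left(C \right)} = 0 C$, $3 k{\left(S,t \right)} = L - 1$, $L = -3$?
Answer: $0$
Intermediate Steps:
$k{\left(S,t \right)} = - \frac{4}{3}$ ($k{\left(S,t \right)} = \frac{-3 - 1}{3} = \frac{1}{3} \left(-4\right) = - \frac{4}{3}$)
$M{\left(C \right)} = 0$
$20 k{\left(6,-2 \right)} M{\left(5 \right)} = 20 \left(- \frac{4}{3}\right) 0 = \left(- \frac{80}{3}\right) 0 = 0$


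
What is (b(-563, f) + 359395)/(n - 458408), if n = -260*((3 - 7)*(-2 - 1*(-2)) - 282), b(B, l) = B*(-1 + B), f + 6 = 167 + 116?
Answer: -676927/385088 ≈ -1.7579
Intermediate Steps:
f = 277 (f = -6 + (167 + 116) = -6 + 283 = 277)
n = 73320 (n = -260*(-4*(-2 + 2) - 282) = -260*(-4*0 - 282) = -260*(0 - 282) = -260*(-282) = 73320)
(b(-563, f) + 359395)/(n - 458408) = (-563*(-1 - 563) + 359395)/(73320 - 458408) = (-563*(-564) + 359395)/(-385088) = (317532 + 359395)*(-1/385088) = 676927*(-1/385088) = -676927/385088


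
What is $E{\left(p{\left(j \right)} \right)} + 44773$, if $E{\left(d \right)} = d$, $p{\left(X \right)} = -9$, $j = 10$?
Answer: $44764$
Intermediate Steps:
$E{\left(p{\left(j \right)} \right)} + 44773 = -9 + 44773 = 44764$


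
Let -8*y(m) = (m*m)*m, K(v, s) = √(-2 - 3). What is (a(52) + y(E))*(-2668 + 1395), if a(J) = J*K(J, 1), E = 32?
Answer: 5214208 - 66196*I*√5 ≈ 5.2142e+6 - 1.4802e+5*I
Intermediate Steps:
K(v, s) = I*√5 (K(v, s) = √(-5) = I*√5)
y(m) = -m³/8 (y(m) = -m*m*m/8 = -m²*m/8 = -m³/8)
a(J) = I*J*√5 (a(J) = J*(I*√5) = I*J*√5)
(a(52) + y(E))*(-2668 + 1395) = (I*52*√5 - ⅛*32³)*(-2668 + 1395) = (52*I*√5 - ⅛*32768)*(-1273) = (52*I*√5 - 4096)*(-1273) = (-4096 + 52*I*√5)*(-1273) = 5214208 - 66196*I*√5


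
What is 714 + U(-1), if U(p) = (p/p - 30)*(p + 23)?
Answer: 76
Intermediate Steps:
U(p) = -667 - 29*p (U(p) = (1 - 30)*(23 + p) = -29*(23 + p) = -667 - 29*p)
714 + U(-1) = 714 + (-667 - 29*(-1)) = 714 + (-667 + 29) = 714 - 638 = 76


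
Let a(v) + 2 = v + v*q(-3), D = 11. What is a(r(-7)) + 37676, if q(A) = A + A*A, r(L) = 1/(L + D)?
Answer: 150703/4 ≈ 37676.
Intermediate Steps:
r(L) = 1/(11 + L) (r(L) = 1/(L + 11) = 1/(11 + L))
q(A) = A + A²
a(v) = -2 + 7*v (a(v) = -2 + (v + v*(-3*(1 - 3))) = -2 + (v + v*(-3*(-2))) = -2 + (v + v*6) = -2 + (v + 6*v) = -2 + 7*v)
a(r(-7)) + 37676 = (-2 + 7/(11 - 7)) + 37676 = (-2 + 7/4) + 37676 = -¼ + 37676 = 150703/4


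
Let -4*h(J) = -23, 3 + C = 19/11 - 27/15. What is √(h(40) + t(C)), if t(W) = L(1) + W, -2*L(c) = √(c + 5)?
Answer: √(32395 - 6050*√6)/110 ≈ 1.2052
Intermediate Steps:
C = -169/55 (C = -3 + (19/11 - 27/15) = -3 + (19*(1/11) - 27*1/15) = -3 + (19/11 - 9/5) = -3 - 4/55 = -169/55 ≈ -3.0727)
h(J) = 23/4 (h(J) = -¼*(-23) = 23/4)
L(c) = -√(5 + c)/2 (L(c) = -√(c + 5)/2 = -√(5 + c)/2)
t(W) = W - √6/2 (t(W) = -√(5 + 1)/2 + W = -√6/2 + W = W - √6/2)
√(h(40) + t(C)) = √(23/4 + (-169/55 - √6/2)) = √(589/220 - √6/2)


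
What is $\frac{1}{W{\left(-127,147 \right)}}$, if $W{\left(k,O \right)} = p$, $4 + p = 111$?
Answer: $\frac{1}{107} \approx 0.0093458$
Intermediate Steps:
$p = 107$ ($p = -4 + 111 = 107$)
$W{\left(k,O \right)} = 107$
$\frac{1}{W{\left(-127,147 \right)}} = \frac{1}{107}$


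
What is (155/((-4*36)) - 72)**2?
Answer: 110733529/20736 ≈ 5340.2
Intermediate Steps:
(155/((-4*36)) - 72)**2 = (155/(-144) - 72)**2 = (155*(-1/144) - 72)**2 = (-155/144 - 72)**2 = (-10523/144)**2 = 110733529/20736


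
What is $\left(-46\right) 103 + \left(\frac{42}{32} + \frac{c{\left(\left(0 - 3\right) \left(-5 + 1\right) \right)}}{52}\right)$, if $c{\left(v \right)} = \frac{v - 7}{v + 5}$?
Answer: $- \frac{16748907}{3536} \approx -4736.7$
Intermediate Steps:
$c{\left(v \right)} = \frac{-7 + v}{5 + v}$
$\left(-46\right) 103 + \left(\frac{42}{32} + \frac{c{\left(\left(0 - 3\right) \left(-5 + 1\right) \right)}}{52}\right) = \left(-46\right) 103 + \left(\frac{42}{32} + \frac{\frac{1}{5 + \left(0 - 3\right) \left(-5 + 1\right)} \left(-7 + \left(0 - 3\right) \left(-5 + 1\right)\right)}{52}\right) = -4738 + \left(42 \cdot \frac{1}{32} + \frac{-7 - -12}{5 - -12} \cdot \frac{1}{52}\right) = -4738 + \left(\frac{21}{16} + \frac{-7 + 12}{5 + 12} \cdot \frac{1}{52}\right) = -4738 + \left(\frac{21}{16} + \frac{1}{17} \cdot 5 \cdot \frac{1}{52}\right) = -4738 + \left(\frac{21}{16} + \frac{5}{17} \cdot \frac{1}{52}\right) = -4738 + \left(\frac{21}{16} + \frac{5}{884}\right) = -4738 + \frac{4661}{3536} = - \frac{16748907}{3536}$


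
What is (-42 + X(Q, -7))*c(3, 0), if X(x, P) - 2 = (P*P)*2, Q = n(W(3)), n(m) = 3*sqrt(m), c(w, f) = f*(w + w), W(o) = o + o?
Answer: 0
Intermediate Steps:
W(o) = 2*o
c(w, f) = 2*f*w (c(w, f) = f*(2*w) = 2*f*w)
Q = 3*sqrt(6) (Q = 3*sqrt(2*3) = 3*sqrt(6) ≈ 7.3485)
X(x, P) = 2 + 2*P**2 (X(x, P) = 2 + (P*P)*2 = 2 + P**2*2 = 2 + 2*P**2)
(-42 + X(Q, -7))*c(3, 0) = (-42 + (2 + 2*(-7)**2))*(2*0*3) = (-42 + (2 + 2*49))*0 = (-42 + (2 + 98))*0 = (-42 + 100)*0 = 58*0 = 0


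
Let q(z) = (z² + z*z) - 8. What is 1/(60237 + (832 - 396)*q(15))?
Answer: 1/252949 ≈ 3.9534e-6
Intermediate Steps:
q(z) = -8 + 2*z² (q(z) = (z² + z²) - 8 = 2*z² - 8 = -8 + 2*z²)
1/(60237 + (832 - 396)*q(15)) = 1/(60237 + (832 - 396)*(-8 + 2*15²)) = 1/(60237 + 436*(-8 + 2*225)) = 1/(60237 + 436*(-8 + 450)) = 1/(60237 + 436*442) = 1/(60237 + 192712) = 1/252949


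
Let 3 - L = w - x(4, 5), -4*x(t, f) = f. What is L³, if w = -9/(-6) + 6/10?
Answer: -343/8000 ≈ -0.042875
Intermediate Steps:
x(t, f) = -f/4
w = 21/10 (w = -9*(-⅙) + 6*(⅒) = 3/2 + ⅗ = 21/10 ≈ 2.1000)
L = -7/20 (L = 3 - (21/10 - (-1)*5/4) = 3 - (21/10 - 1*(-5/4)) = 3 - (21/10 + 5/4) = 3 - 1*67/20 = 3 - 67/20 = -7/20 ≈ -0.35000)
L³ = (-7/20)³ = -343/8000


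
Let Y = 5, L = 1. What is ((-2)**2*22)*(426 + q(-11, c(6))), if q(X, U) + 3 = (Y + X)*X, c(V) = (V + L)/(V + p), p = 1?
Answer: 43032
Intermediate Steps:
c(V) = 1 (c(V) = (V + 1)/(V + 1) = (1 + V)/(1 + V) = 1)
q(X, U) = -3 + X*(5 + X) (q(X, U) = -3 + (5 + X)*X = -3 + X*(5 + X))
((-2)**2*22)*(426 + q(-11, c(6))) = ((-2)**2*22)*(426 + (-3 + (-11)**2 + 5*(-11))) = (4*22)*(426 + (-3 + 121 - 55)) = 88*(426 + 63) = 88*489 = 43032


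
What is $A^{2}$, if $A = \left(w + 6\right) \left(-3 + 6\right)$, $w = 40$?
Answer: $19044$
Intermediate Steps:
$A = 138$ ($A = \left(40 + 6\right) \left(-3 + 6\right) = 46 \cdot 3 = 138$)
$A^{2} = 138^{2} = 19044$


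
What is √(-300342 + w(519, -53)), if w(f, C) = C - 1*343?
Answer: I*√300738 ≈ 548.4*I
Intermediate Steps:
w(f, C) = -343 + C (w(f, C) = C - 343 = -343 + C)
√(-300342 + w(519, -53)) = √(-300342 + (-343 - 53)) = √(-300342 - 396) = √(-300738) = I*√300738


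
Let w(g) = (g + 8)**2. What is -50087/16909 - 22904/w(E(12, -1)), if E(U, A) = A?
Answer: -55676857/118363 ≈ -470.39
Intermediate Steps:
w(g) = (8 + g)**2
-50087/16909 - 22904/w(E(12, -1)) = -50087/16909 - 22904/(8 - 1)**2 = -50087*1/16909 - 22904/(7**2) = -50087/16909 - 22904/49 = -50087/16909 - 22904*1/49 = -50087/16909 - 3272/7 = -55676857/118363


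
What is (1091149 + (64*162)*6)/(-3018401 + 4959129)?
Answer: 1153357/1940728 ≈ 0.59429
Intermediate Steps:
(1091149 + (64*162)*6)/(-3018401 + 4959129) = (1091149 + 10368*6)/1940728 = (1091149 + 62208)*(1/1940728) = 1153357*(1/1940728) = 1153357/1940728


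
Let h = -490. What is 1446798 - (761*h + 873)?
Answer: 1818815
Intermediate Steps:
1446798 - (761*h + 873) = 1446798 - (761*(-490) + 873) = 1446798 - (-372890 + 873) = 1446798 - 1*(-372017) = 1446798 + 372017 = 1818815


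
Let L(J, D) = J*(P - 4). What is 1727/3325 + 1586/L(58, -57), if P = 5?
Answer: 2686808/96425 ≈ 27.864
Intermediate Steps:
L(J, D) = J (L(J, D) = J*(5 - 4) = J*1 = J)
1727/3325 + 1586/L(58, -57) = 1727/3325 + 1586/58 = 1727*(1/3325) + 1586*(1/58) = 1727/3325 + 793/29 = 2686808/96425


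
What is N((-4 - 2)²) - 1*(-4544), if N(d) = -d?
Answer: 4508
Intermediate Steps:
N((-4 - 2)²) - 1*(-4544) = -(-4 - 2)² - 1*(-4544) = -1*(-6)² + 4544 = -1*36 + 4544 = -36 + 4544 = 4508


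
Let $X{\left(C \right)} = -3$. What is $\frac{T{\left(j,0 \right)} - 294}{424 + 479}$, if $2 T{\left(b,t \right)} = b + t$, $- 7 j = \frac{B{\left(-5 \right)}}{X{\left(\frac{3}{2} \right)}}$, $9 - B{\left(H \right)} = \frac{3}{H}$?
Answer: $- \frac{10282}{31605} \approx -0.32533$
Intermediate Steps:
$B{\left(H \right)} = 9 - \frac{3}{H}$
$j = \frac{16}{35}$ ($j = - \frac{\left(9 - \frac{3}{-5}\right) \frac{1}{-3}}{7} = - \frac{\left(9 - - \frac{3}{5}\right) \left(- \frac{1}{3}\right)}{7} = - \frac{\left(9 + \frac{3}{5}\right) \left(- \frac{1}{3}\right)}{7} = - \frac{\frac{48}{5} \left(- \frac{1}{3}\right)}{7} = \left(- \frac{1}{7}\right) \left(- \frac{16}{5}\right) = \frac{16}{35} \approx 0.45714$)
$T{\left(b,t \right)} = \frac{b}{2} + \frac{t}{2}$ ($T{\left(b,t \right)} = \frac{b + t}{2} = \frac{b}{2} + \frac{t}{2}$)
$\frac{T{\left(j,0 \right)} - 294}{424 + 479} = \frac{\left(\frac{1}{2} \cdot \frac{16}{35} + \frac{1}{2} \cdot 0\right) - 294}{424 + 479} = \frac{\left(\frac{8}{35} + 0\right) - 294}{903} = \left(\frac{8}{35} - 294\right) \frac{1}{903} = \left(- \frac{10282}{35}\right) \frac{1}{903} = - \frac{10282}{31605}$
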